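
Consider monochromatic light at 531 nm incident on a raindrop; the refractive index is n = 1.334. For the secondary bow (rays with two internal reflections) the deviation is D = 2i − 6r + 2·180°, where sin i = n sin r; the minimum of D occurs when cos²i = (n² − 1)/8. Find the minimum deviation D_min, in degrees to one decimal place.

cos²i = (1.77956 − 1)/8 = 0.09744; i = arccos(0.31216) = 71.810°.
sin r = sin 71.810°/1.334 = 0.71217; r = 45.411°.
D_min = 2·71.810° − 6·45.411° + 360° = 231.153°.

231.2°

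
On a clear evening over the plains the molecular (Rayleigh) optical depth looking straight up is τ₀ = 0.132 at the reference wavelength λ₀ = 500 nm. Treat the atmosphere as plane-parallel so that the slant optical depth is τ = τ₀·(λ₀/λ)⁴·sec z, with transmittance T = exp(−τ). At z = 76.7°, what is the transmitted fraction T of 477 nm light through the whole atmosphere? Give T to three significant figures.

0.500

sec 76.7° = 4.3469.
τ = 0.132 × (500/477)⁴ × 4.3469 = 0.132 × 1.2073 × 4.3469 = 0.6927.
T = exp(−0.6927) = 0.5002.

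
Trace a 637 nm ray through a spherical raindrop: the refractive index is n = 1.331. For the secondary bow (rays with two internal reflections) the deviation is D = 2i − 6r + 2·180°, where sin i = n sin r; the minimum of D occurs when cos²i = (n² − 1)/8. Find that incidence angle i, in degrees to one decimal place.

71.9°

cos²i = (1.331² − 1)/8 = (1.77156 − 1)/8 = 0.09645.
cos i = 0.31056, so i = 71.907°.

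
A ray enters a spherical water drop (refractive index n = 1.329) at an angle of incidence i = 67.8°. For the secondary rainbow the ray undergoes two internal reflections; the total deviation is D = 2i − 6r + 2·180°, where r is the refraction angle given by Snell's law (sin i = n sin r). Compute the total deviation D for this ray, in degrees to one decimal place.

sin r = sin 67.8° / 1.329 = 0.9259/1.329 = 0.6967; r = 44.16°.
D = 2·67.8° − 6·44.16° + 2·180° = 135.60° − 264.96° + 360° = 230.64°.

230.6°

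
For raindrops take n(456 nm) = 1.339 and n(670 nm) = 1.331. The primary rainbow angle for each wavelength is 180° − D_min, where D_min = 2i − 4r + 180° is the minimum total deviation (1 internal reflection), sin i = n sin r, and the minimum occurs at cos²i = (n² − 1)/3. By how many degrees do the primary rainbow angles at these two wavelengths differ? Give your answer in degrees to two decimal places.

At 456 nm (n = 1.339): cos²i = 0.26431 → i = 59.062°, r = 39.834°, D_min = 138.786°, rainbow angle = 41.214°.
At 670 nm (n = 1.331): cos²i = 0.25719 → i = 59.527°, r = 40.356°, D_min = 137.630°, rainbow angle = 42.370°.
Angular width = |41.214° − 42.370°| = 1.156°.

1.16°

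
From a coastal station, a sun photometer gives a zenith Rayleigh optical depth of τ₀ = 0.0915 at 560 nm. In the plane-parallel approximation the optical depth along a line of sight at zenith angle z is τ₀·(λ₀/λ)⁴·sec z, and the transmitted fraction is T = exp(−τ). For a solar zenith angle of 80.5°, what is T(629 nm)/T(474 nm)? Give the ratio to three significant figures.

2.08

Airmass: sec 80.5° = 6.0589.
τ(629 nm) = 0.0915 × (560/629)⁴ × 6.0589 = 0.0915 × 0.6283 × 6.0589 = 0.3483.
τ(474 nm) = 0.0915 × (560/474)⁴ × 6.0589 = 0.0915 × 1.9482 × 6.0589 = 1.0801.
T(629)/T(474) = exp(τ_B − τ_A) = exp(0.7318) = 2.0787.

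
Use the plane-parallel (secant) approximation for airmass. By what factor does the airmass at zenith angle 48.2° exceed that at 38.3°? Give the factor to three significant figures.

1.18

X(48.2°)/X(38.3°) = sec 48.2° / sec 38.3° = cos 38.3° / cos 48.2° = 0.7848/0.6665 = 1.1774.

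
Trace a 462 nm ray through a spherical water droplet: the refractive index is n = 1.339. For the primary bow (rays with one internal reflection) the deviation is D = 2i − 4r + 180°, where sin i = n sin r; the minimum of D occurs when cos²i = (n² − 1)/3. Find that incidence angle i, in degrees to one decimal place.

cos²i = (1.339² − 1)/3 = (1.79292 − 1)/3 = 0.26431.
cos i = 0.51411, so i = 59.062°.

59.1°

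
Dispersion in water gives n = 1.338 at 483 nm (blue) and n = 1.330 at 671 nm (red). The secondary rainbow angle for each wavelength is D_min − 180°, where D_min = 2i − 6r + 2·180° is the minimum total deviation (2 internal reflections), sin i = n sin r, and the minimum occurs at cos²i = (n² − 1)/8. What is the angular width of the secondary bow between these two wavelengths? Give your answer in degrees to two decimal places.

At 483 nm (n = 1.338): cos²i = 0.09878 → i = 71.682°, r = 45.195°, D_min = 232.193°, rainbow angle = 52.193°.
At 671 nm (n = 1.330): cos²i = 0.09611 → i = 71.940°, r = 45.630°, D_min = 230.101°, rainbow angle = 50.101°.
Angular width = |52.193° − 50.101°| = 2.092°.

2.09°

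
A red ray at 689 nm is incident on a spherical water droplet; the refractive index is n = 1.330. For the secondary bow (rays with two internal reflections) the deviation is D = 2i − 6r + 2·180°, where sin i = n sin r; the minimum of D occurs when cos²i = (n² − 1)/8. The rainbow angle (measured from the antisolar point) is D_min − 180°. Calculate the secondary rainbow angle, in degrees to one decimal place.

50.1°

cos²i = (1.76890 − 1)/8 = 0.09611; i = arccos(0.31002) = 71.940°.
sin r = sin 71.940°/1.330 = 0.71483; r = 45.630°.
D_min = 2·71.940° − 6·45.630° + 360° = 230.101°.
Rainbow angle = D_min − 180° = 50.101°.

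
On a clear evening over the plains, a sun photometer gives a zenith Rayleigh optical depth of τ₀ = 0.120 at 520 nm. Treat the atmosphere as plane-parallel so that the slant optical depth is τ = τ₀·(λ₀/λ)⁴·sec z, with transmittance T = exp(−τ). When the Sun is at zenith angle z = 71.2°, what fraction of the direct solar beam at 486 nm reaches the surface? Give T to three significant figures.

sec 71.2° = 3.1030.
τ = 0.120 × (520/486)⁴ × 3.1030 = 0.120 × 1.3106 × 3.1030 = 0.4880.
T = exp(−0.4880) = 0.6138.

0.614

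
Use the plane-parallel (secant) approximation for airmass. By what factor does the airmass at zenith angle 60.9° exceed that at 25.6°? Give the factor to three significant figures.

X(60.9°)/X(25.6°) = sec 60.9° / sec 25.6° = cos 25.6° / cos 60.9° = 0.9018/0.4863 = 1.8543.

1.85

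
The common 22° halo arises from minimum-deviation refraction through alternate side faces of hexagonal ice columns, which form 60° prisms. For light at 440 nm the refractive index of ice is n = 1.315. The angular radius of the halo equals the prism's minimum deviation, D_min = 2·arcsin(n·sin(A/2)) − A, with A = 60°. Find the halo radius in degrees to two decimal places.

22.22°

n·sin(A/2) = 1.315 × sin 30° = 1.315 × 0.5000 = 0.6575.
D_min = 2·arcsin(0.6575) − 60° = 2 × 41.109° − 60° = 22.219°.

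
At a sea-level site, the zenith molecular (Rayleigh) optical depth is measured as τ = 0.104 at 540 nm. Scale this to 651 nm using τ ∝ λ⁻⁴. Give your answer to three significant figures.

τ(651 nm) = τ(540 nm) × (540/651)⁴ = 0.104 × (0.8295)⁴ = 0.104 × 0.4734 = 0.0492.

0.0492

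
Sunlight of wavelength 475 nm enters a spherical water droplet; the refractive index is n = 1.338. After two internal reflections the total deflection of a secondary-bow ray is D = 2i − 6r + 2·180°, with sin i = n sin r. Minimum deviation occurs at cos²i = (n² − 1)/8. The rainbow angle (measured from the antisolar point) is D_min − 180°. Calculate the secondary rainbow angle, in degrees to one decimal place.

52.2°

cos²i = (1.79024 − 1)/8 = 0.09878; i = arccos(0.31429) = 71.682°.
sin r = sin 71.682°/1.338 = 0.70951; r = 45.195°.
D_min = 2·71.682° − 6·45.195° + 360° = 232.193°.
Rainbow angle = D_min − 180° = 52.193°.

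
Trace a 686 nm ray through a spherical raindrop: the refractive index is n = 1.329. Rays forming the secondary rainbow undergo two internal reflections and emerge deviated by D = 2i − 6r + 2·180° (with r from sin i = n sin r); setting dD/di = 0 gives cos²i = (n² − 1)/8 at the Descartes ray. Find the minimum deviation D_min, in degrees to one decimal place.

cos²i = (1.76624 − 1)/8 = 0.09578; i = arccos(0.30948) = 71.972°.
sin r = sin 71.972°/1.329 = 0.71550; r = 45.685°.
D_min = 2·71.972° − 6·45.685° + 360° = 229.837°.

229.8°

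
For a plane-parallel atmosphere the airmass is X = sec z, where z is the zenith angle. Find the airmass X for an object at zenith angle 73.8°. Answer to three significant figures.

3.58

X = sec z = 1/cos 73.8° = 1/0.2790 = 3.5843.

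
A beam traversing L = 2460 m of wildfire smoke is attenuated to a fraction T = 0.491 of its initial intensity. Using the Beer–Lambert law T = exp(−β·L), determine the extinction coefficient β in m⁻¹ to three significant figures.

0.000289 m⁻¹

Beer–Lambert: T = exp(−βL) ⇒ β = −ln(T)/L = −ln(0.491)/2460 = 0.7113/2460 = 0.0002892 m⁻¹.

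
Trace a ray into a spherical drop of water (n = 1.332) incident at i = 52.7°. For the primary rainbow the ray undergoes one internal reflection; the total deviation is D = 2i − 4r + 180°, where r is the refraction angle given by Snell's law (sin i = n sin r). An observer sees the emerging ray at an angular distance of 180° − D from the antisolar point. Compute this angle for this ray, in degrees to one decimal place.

sin r = sin 52.7° / 1.332 = 0.7955/1.332 = 0.5972; r = 36.67°.
D = 2·52.7° − 4·36.67° + 180° = 105.40° − 146.68° + 180° = 138.72°.
Angle from antisolar point = 180° − D = 41.28°.

41.3°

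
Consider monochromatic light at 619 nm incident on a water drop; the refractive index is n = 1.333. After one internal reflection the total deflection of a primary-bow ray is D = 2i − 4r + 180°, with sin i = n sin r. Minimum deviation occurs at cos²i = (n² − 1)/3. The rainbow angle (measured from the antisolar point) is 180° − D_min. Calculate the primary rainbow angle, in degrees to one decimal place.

cos²i = (1.77689 − 1)/3 = 0.25896; i = arccos(0.50888) = 59.410°.
sin r = sin 59.410°/1.333 = 0.64579; r = 40.225°.
D_min = 2·59.410° − 4·40.225° + 180° = 137.922°.
Rainbow angle = 180° − D_min = 42.078°.

42.1°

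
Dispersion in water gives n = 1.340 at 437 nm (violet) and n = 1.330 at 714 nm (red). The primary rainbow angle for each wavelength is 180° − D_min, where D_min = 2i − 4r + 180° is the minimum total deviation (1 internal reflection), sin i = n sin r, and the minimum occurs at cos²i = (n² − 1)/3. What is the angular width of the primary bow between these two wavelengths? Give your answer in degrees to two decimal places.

1.45°

At 437 nm (n = 1.340): cos²i = 0.26520 → i = 59.004°, r = 39.770°, D_min = 138.929°, rainbow angle = 41.071°.
At 714 nm (n = 1.330): cos²i = 0.25630 → i = 59.585°, r = 40.422°, D_min = 137.484°, rainbow angle = 42.516°.
Angular width = |41.071° − 42.516°| = 1.445°.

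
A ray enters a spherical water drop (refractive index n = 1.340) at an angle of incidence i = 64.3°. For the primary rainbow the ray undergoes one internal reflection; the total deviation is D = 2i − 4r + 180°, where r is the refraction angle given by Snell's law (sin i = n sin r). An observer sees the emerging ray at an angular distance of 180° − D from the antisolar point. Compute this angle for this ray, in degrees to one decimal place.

sin r = sin 64.3° / 1.340 = 0.9011/1.340 = 0.6724; r = 42.26°.
D = 2·64.3° − 4·42.26° + 180° = 128.60° − 169.02° + 180° = 139.58°.
Angle from antisolar point = 180° − D = 40.42°.

40.4°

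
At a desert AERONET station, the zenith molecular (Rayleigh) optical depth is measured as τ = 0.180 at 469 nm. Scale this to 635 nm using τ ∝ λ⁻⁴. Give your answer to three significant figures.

τ(635 nm) = τ(469 nm) × (469/635)⁴ = 0.180 × (0.7386)⁴ = 0.180 × 0.2976 = 0.0536.

0.0536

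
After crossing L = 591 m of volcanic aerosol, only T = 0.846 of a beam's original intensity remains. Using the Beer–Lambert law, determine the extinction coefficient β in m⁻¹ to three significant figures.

Beer–Lambert: T = exp(−βL) ⇒ β = −ln(T)/L = −ln(0.846)/591 = 0.1672/591 = 0.000283 m⁻¹.

0.000283 m⁻¹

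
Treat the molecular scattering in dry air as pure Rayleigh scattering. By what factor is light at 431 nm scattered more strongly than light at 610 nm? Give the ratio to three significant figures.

Rayleigh scattering ∝ λ⁻⁴, so the ratio of coefficients is the inverse fourth power of the wavelength ratio.
σ(431)/σ(610) = (610/431)⁴ = (1.4153)⁴ = 4.012.

4.01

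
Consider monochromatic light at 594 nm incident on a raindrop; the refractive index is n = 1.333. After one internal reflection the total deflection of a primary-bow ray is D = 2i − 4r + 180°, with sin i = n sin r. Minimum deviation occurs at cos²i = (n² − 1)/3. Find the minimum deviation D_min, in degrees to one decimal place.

cos²i = (1.77689 − 1)/3 = 0.25896; i = arccos(0.50888) = 59.410°.
sin r = sin 59.410°/1.333 = 0.64579; r = 40.225°.
D_min = 2·59.410° − 4·40.225° + 180° = 137.922°.

137.9°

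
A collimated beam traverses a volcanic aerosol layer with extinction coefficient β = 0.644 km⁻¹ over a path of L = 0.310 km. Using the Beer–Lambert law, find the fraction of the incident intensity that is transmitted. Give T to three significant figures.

τ = β·L = 0.644 × 0.310 = 0.1996.
T = exp(−0.1996) = 0.8190.

0.819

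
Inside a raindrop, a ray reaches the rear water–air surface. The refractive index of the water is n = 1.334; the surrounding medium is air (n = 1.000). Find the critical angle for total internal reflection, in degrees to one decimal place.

sin θ_c = n_air / n = 1.000 / 1.334 = 0.7496.
θ_c = arcsin(0.7496) = 48.56°.

48.6°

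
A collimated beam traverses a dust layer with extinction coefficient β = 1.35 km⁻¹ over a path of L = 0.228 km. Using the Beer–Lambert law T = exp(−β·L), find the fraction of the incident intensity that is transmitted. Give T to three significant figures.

τ = β·L = 1.35 × 0.228 = 0.3078.
T = exp(−0.3078) = 0.7351.

0.735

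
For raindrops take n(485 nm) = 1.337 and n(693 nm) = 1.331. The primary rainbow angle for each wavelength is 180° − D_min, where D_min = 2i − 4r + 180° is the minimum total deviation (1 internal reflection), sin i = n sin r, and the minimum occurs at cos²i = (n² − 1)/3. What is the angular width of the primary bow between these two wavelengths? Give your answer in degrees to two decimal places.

At 485 nm (n = 1.337): cos²i = 0.26252 → i = 59.178°, r = 39.964°, D_min = 138.500°, rainbow angle = 41.500°.
At 693 nm (n = 1.331): cos²i = 0.25719 → i = 59.527°, r = 40.356°, D_min = 137.630°, rainbow angle = 42.370°.
Angular width = |41.500° − 42.370°| = 0.870°.

0.87°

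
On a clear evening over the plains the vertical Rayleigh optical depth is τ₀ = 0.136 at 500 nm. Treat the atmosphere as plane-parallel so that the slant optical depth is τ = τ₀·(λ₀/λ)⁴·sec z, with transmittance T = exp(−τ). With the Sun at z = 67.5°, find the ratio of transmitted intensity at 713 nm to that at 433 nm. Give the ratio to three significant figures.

1.73

Airmass: sec 67.5° = 2.6131.
τ(713 nm) = 0.136 × (500/713)⁴ × 2.6131 = 0.136 × 0.2418 × 2.6131 = 0.0859.
τ(433 nm) = 0.136 × (500/433)⁴ × 2.6131 = 0.136 × 1.7780 × 2.6131 = 0.6319.
T(713)/T(433) = exp(τ_B − τ_A) = exp(0.5459) = 1.7262.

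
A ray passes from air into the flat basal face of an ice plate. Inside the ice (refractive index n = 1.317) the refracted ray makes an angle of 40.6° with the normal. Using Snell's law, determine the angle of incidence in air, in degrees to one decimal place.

59.0°

Snell: sin θ_i = n · sin θ_r = 1.317 × sin 40.6° = 1.317 × 0.6508 = 0.8571.
θ_i = arcsin(0.8571) = 58.99°.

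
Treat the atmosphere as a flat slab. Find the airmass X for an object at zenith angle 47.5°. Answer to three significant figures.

X = sec z = 1/cos 47.5° = 1/0.6756 = 1.4802.

1.48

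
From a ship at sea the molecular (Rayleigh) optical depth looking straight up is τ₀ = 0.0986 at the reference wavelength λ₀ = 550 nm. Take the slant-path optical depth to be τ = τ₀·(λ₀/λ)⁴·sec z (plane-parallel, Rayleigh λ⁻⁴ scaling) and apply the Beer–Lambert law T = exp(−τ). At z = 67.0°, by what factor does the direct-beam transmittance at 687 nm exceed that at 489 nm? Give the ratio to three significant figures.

1.35

Airmass: sec 67.0° = 2.5593.
τ(687 nm) = 0.0986 × (550/687)⁴ × 2.5593 = 0.0986 × 0.4108 × 2.5593 = 0.1037.
τ(489 nm) = 0.0986 × (550/489)⁴ × 2.5593 = 0.0986 × 1.6004 × 2.5593 = 0.4038.
T(687)/T(489) = exp(τ_B − τ_A) = exp(0.3002) = 1.3501.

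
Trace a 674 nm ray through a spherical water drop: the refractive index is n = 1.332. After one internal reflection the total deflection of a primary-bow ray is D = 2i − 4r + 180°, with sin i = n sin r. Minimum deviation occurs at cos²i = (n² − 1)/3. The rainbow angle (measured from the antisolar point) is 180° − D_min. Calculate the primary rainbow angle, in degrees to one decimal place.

42.2°

cos²i = (1.77422 − 1)/3 = 0.25807; i = arccos(0.50801) = 59.469°.
sin r = sin 59.469°/1.332 = 0.64666; r = 40.290°.
D_min = 2·59.469° − 4·40.290° + 180° = 137.776°.
Rainbow angle = 180° − D_min = 42.224°.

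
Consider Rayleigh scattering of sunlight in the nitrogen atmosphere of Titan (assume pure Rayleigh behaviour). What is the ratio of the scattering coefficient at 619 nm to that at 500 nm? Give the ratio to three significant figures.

0.426

Rayleigh scattering ∝ λ⁻⁴, so the ratio of coefficients is the inverse fourth power of the wavelength ratio.
σ(619)/σ(500) = (500/619)⁴ = (0.8078)⁴ = 0.4257.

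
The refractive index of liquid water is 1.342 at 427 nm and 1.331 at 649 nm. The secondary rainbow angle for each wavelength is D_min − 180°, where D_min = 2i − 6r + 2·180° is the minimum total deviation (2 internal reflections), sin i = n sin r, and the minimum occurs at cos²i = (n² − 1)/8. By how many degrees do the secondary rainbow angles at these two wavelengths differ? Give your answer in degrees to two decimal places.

At 427 nm (n = 1.342): cos²i = 0.10012 → i = 71.554°, r = 44.981°, D_min = 233.222°, rainbow angle = 53.222°.
At 649 nm (n = 1.331): cos²i = 0.09645 → i = 71.907°, r = 45.575°, D_min = 230.365°, rainbow angle = 50.365°.
Angular width = |53.222° − 50.365°| = 2.857°.

2.86°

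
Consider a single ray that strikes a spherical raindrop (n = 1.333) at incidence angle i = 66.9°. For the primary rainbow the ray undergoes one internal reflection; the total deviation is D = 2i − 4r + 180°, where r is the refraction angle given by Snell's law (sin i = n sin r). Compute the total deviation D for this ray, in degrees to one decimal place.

sin r = sin 66.9° / 1.333 = 0.9198/1.333 = 0.6900; r = 43.63°.
D = 2·66.9° − 4·43.63° + 180° = 133.80° − 174.53° + 180° = 139.27°.

139.3°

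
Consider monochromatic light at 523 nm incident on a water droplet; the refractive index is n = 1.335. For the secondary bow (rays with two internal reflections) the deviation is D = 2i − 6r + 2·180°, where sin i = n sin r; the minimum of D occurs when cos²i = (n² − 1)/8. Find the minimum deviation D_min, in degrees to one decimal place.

231.4°

cos²i = (1.78222 − 1)/8 = 0.09778; i = arccos(0.31269) = 71.778°.
sin r = sin 71.778°/1.335 = 0.71150; r = 45.357°.
D_min = 2·71.778° − 6·45.357° + 360° = 231.414°.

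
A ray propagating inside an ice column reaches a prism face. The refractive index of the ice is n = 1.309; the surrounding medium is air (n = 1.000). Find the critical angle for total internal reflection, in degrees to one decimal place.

49.8°

sin θ_c = n_air / n = 1.000 / 1.309 = 0.7639.
θ_c = arcsin(0.7639) = 49.81°.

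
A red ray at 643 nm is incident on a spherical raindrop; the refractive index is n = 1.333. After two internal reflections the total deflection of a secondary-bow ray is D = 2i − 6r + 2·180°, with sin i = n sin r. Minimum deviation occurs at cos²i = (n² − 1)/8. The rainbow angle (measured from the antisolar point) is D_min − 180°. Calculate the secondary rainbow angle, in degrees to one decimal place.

50.9°

cos²i = (1.77689 − 1)/8 = 0.09711; i = arccos(0.31163) = 71.843°.
sin r = sin 71.843°/1.333 = 0.71283; r = 45.466°.
D_min = 2·71.843° − 6·45.466° + 360° = 230.891°.
Rainbow angle = D_min − 180° = 50.891°.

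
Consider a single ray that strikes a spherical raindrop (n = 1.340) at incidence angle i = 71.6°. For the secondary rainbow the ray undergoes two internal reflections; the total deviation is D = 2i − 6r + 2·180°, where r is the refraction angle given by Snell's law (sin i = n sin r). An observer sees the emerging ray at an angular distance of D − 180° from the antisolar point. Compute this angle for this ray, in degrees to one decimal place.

sin r = sin 71.6° / 1.340 = 0.9489/1.340 = 0.7081; r = 45.08°.
D = 2·71.6° − 6·45.08° + 2·180° = 143.20° − 270.49° + 360° = 232.71°.
Angle from antisolar point = D − 180° = 52.71°.

52.7°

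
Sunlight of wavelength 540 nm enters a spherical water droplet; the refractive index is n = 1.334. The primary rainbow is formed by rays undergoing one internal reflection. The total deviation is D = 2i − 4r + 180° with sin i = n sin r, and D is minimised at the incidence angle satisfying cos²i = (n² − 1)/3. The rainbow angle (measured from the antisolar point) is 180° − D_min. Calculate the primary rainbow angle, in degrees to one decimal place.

41.9°

cos²i = (1.77956 − 1)/3 = 0.25985; i = arccos(0.50976) = 59.352°.
sin r = sin 59.352°/1.334 = 0.64492; r = 40.159°.
D_min = 2·59.352° − 4·40.159° + 180° = 138.067°.
Rainbow angle = 180° − D_min = 41.933°.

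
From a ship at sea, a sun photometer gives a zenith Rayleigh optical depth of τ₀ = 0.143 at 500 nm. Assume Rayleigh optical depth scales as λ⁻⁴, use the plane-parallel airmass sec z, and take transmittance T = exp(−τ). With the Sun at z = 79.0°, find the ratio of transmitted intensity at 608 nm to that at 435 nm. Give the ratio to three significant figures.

2.63

Airmass: sec 79.0° = 5.2408.
τ(608 nm) = 0.143 × (500/608)⁴ × 5.2408 = 0.143 × 0.4574 × 5.2408 = 0.3428.
τ(435 nm) = 0.143 × (500/435)⁴ × 5.2408 = 0.143 × 1.7455 × 5.2408 = 1.3082.
T(608)/T(435) = exp(τ_B − τ_A) = exp(0.9654) = 2.6258.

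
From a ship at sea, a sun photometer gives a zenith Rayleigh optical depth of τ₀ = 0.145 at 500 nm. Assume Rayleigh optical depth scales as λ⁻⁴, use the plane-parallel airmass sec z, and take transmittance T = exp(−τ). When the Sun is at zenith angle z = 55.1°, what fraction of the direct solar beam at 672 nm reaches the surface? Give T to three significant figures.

0.925

sec 55.1° = 1.7478.
τ = 0.145 × (500/672)⁴ × 1.7478 = 0.145 × 0.3065 × 1.7478 = 0.0777.
T = exp(−0.0777) = 0.9253.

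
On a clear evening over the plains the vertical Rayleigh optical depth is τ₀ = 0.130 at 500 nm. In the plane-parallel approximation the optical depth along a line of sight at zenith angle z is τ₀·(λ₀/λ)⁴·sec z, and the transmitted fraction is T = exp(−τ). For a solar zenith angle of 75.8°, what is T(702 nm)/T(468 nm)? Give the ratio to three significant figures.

Airmass: sec 75.8° = 4.0765.
τ(702 nm) = 0.130 × (500/702)⁴ × 4.0765 = 0.130 × 0.2574 × 4.0765 = 0.1364.
τ(468 nm) = 0.130 × (500/468)⁴ × 4.0765 = 0.130 × 1.3029 × 4.0765 = 0.6904.
T(702)/T(468) = exp(τ_B − τ_A) = exp(0.5541) = 1.7403.

1.74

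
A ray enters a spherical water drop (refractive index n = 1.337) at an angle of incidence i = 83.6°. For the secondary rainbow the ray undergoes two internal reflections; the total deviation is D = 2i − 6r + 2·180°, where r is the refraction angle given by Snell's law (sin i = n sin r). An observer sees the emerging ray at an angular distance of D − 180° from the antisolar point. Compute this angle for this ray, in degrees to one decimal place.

59.1°

sin r = sin 83.6° / 1.337 = 0.9938/1.337 = 0.7433; r = 48.01°.
D = 2·83.6° − 6·48.01° + 2·180° = 167.20° − 288.07° + 360° = 239.13°.
Angle from antisolar point = D − 180° = 59.13°.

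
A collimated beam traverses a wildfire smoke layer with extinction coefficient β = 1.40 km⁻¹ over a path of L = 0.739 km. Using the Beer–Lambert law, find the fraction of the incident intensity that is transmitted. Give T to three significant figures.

τ = β·L = 1.40 × 0.739 = 1.0346.
T = exp(−1.0346) = 0.3554.

0.355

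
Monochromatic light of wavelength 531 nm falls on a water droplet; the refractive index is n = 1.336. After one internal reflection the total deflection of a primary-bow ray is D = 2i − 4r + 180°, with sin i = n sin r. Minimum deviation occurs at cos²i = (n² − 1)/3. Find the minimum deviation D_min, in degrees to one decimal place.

138.4°

cos²i = (1.78490 − 1)/3 = 0.26163; i = arccos(0.51150) = 59.236°.
sin r = sin 59.236°/1.336 = 0.64318; r = 40.029°.
D_min = 2·59.236° − 4·40.029° + 180° = 138.356°.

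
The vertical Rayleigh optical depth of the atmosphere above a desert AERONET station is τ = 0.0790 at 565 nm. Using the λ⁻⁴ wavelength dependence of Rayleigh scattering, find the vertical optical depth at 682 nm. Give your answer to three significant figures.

0.0372

τ(682 nm) = τ(565 nm) × (565/682)⁴ = 0.0790 × (0.8284)⁴ = 0.0790 × 0.4710 = 0.0372.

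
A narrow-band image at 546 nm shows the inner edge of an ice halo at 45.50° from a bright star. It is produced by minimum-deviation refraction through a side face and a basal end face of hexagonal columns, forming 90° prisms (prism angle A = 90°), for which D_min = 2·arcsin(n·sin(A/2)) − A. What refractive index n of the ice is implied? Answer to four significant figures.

Rearranging: n = sin((D_min + A)/2) / sin(A/2).
(D_min + A)/2 = (45.50° + 90°)/2 = 67.750°.
n = sin 67.750° / sin 45° = 0.9255 / 0.7071 = 1.3089.

1.309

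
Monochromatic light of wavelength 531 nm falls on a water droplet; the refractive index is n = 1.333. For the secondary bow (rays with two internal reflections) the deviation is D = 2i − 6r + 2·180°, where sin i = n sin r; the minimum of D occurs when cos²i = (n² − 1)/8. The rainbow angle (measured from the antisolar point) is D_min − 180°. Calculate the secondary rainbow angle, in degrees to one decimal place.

cos²i = (1.77689 − 1)/8 = 0.09711; i = arccos(0.31163) = 71.843°.
sin r = sin 71.843°/1.333 = 0.71283; r = 45.466°.
D_min = 2·71.843° − 6·45.466° + 360° = 230.891°.
Rainbow angle = D_min − 180° = 50.891°.

50.9°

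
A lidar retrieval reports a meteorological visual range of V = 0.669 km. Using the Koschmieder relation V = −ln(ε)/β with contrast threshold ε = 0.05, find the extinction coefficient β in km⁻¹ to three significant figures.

4.48 km⁻¹

β = −ln(0.05) / V = 2.996 / 0.669 = 4.4779 km⁻¹.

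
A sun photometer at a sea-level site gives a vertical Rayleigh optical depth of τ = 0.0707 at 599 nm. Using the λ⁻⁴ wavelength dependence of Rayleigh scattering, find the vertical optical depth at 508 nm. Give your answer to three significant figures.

0.137

τ(508 nm) = τ(599 nm) × (599/508)⁴ = 0.0707 × (1.1791)⁴ = 0.0707 × 1.9331 = 0.1367.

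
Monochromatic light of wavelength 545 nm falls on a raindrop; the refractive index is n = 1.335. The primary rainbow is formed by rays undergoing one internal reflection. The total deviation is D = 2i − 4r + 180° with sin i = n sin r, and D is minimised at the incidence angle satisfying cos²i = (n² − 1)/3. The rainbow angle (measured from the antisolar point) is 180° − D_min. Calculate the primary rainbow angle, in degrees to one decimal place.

41.8°

cos²i = (1.78222 − 1)/3 = 0.26074; i = arccos(0.51063) = 59.294°.
sin r = sin 59.294°/1.335 = 0.64405; r = 40.094°.
D_min = 2·59.294° − 4·40.094° + 180° = 138.212°.
Rainbow angle = 180° − D_min = 41.788°.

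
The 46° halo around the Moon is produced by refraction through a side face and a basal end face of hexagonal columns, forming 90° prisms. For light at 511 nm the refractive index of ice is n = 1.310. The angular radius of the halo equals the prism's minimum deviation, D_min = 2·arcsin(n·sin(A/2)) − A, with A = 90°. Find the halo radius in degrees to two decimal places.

n·sin(A/2) = 1.310 × sin 45° = 1.310 × 0.7071 = 0.9263.
D_min = 2·arcsin(0.9263) − 90° = 2 × 67.867° − 90° = 45.733°.

45.73°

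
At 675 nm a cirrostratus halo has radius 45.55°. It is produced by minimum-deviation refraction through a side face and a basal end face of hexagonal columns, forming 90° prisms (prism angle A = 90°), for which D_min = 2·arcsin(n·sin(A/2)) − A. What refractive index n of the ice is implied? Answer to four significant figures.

1.309

Rearranging: n = sin((D_min + A)/2) / sin(A/2).
(D_min + A)/2 = (45.55° + 90°)/2 = 67.775°.
n = sin 67.775° / sin 45° = 0.9257 / 0.7071 = 1.3091.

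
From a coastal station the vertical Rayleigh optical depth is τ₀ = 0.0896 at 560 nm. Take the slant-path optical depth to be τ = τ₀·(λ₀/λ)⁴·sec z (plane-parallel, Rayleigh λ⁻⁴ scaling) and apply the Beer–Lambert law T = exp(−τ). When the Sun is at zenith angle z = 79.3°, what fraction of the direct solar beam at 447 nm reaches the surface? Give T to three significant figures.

0.305

sec 79.3° = 5.3860.
τ = 0.0896 × (560/447)⁴ × 5.3860 = 0.0896 × 2.4633 × 5.3860 = 1.1888.
T = exp(−1.1888) = 0.3046.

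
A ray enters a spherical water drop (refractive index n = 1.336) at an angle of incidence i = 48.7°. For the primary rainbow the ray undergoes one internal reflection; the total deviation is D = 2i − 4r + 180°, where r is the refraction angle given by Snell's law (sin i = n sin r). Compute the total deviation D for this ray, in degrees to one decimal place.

sin r = sin 48.7° / 1.336 = 0.7513/1.336 = 0.5623; r = 34.22°.
D = 2·48.7° − 4·34.22° + 180° = 97.40° − 136.87° + 180° = 140.53°.

140.5°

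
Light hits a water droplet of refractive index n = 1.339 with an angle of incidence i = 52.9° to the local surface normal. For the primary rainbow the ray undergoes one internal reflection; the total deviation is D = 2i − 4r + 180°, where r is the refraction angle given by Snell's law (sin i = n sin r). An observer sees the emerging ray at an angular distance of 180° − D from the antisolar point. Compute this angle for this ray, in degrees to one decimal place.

40.4°

sin r = sin 52.9° / 1.339 = 0.7976/1.339 = 0.5957; r = 36.56°.
D = 2·52.9° − 4·36.56° + 180° = 105.80° − 146.24° + 180° = 139.56°.
Angle from antisolar point = 180° − D = 40.44°.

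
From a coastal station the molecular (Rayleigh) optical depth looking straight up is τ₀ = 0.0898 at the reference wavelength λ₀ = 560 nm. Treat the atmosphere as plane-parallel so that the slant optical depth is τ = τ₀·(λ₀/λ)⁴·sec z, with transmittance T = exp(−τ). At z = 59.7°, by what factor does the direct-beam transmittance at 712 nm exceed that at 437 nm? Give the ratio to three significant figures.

1.51

Airmass: sec 59.7° = 1.9821.
τ(712 nm) = 0.0898 × (560/712)⁴ × 1.9821 = 0.0898 × 0.3827 × 1.9821 = 0.0681.
τ(437 nm) = 0.0898 × (560/437)⁴ × 1.9821 = 0.0898 × 2.6967 × 1.9821 = 0.4800.
T(712)/T(437) = exp(τ_B − τ_A) = exp(0.4119) = 1.5096.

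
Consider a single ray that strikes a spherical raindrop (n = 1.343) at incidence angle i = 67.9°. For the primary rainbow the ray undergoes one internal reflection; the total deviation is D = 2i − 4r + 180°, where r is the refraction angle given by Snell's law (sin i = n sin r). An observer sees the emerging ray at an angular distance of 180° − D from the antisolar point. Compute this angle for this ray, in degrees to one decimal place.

38.7°

sin r = sin 67.9° / 1.343 = 0.9265/1.343 = 0.6899; r = 43.62°.
D = 2·67.9° − 4·43.62° + 180° = 135.80° − 174.49° + 180° = 141.31°.
Angle from antisolar point = 180° − D = 38.69°.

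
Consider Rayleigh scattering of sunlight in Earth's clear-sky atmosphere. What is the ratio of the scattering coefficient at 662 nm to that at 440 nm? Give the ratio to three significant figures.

Rayleigh scattering ∝ λ⁻⁴, so the ratio of coefficients is the inverse fourth power of the wavelength ratio.
σ(662)/σ(440) = (440/662)⁴ = (0.6647)⁴ = 0.1952.

0.195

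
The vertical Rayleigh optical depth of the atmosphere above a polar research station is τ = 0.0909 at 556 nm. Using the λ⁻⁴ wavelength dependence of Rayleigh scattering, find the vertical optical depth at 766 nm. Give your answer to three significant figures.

0.0252

τ(766 nm) = τ(556 nm) × (556/766)⁴ = 0.0909 × (0.7258)⁴ = 0.0909 × 0.2776 = 0.0252.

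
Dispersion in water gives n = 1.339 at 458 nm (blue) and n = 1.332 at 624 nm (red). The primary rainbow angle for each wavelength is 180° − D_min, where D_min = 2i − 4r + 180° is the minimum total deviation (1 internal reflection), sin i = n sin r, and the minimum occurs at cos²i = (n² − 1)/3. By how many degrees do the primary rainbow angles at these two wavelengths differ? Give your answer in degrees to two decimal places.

1.01°

At 458 nm (n = 1.339): cos²i = 0.26431 → i = 59.062°, r = 39.834°, D_min = 138.786°, rainbow angle = 41.214°.
At 624 nm (n = 1.332): cos²i = 0.25807 → i = 59.469°, r = 40.290°, D_min = 137.776°, rainbow angle = 42.224°.
Angular width = |41.214° − 42.224°| = 1.010°.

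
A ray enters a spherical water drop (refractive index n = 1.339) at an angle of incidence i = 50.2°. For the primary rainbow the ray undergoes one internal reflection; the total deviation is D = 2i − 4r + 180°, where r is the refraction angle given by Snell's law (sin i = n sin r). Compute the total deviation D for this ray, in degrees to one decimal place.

140.3°

sin r = sin 50.2° / 1.339 = 0.7683/1.339 = 0.5738; r = 35.01°.
D = 2·50.2° − 4·35.01° + 180° = 100.40° − 140.06° + 180° = 140.34°.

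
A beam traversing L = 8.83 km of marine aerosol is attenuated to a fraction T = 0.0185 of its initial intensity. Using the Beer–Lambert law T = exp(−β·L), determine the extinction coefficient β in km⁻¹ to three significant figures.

0.452 km⁻¹

Beer–Lambert: T = exp(−βL) ⇒ β = −ln(T)/L = −ln(0.0185)/8.83 = 3.9900/8.83 = 0.4519 km⁻¹.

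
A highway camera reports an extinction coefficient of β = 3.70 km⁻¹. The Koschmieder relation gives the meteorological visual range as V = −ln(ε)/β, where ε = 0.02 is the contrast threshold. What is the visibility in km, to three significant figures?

1.06 km

V = −ln(0.02) / 3.70 = 3.912 / 3.70 = 1.0573 km.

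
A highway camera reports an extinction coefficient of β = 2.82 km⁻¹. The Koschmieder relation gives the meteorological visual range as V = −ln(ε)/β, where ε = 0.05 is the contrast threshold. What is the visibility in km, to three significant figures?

V = −ln(0.05) / 2.82 = 2.996 / 2.82 = 1.0623 km.

1.06 km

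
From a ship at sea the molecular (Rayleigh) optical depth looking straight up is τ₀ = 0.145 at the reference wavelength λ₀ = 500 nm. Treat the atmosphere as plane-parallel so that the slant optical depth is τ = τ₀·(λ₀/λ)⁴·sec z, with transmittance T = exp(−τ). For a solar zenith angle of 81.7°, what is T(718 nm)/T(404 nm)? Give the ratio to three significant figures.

8.33

Airmass: sec 81.7° = 6.9273.
τ(718 nm) = 0.145 × (500/718)⁴ × 6.9273 = 0.145 × 0.2352 × 6.9273 = 0.2362.
τ(404 nm) = 0.145 × (500/404)⁴ × 6.9273 = 0.145 × 2.3461 × 6.9273 = 2.3566.
T(718)/T(404) = exp(τ_B − τ_A) = exp(2.1204) = 8.3344.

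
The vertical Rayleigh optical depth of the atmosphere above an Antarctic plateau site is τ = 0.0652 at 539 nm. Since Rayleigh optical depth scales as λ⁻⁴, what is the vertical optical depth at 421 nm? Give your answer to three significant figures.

τ(421 nm) = τ(539 nm) × (539/421)⁴ = 0.0652 × (1.2803)⁴ = 0.0652 × 2.6867 = 0.1752.

0.175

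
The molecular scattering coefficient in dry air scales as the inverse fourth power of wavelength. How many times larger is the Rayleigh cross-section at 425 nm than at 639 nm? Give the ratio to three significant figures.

Rayleigh scattering ∝ λ⁻⁴, so the ratio of coefficients is the inverse fourth power of the wavelength ratio.
σ(425)/σ(639) = (639/425)⁴ = (1.5035)⁴ = 5.11.

5.11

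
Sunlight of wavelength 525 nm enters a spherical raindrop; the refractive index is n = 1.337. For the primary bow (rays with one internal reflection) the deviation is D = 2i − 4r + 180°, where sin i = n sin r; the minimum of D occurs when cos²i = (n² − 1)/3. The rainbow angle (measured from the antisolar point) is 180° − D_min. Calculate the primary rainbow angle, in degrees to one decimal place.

cos²i = (1.78757 − 1)/3 = 0.26252; i = arccos(0.51237) = 59.178°.
sin r = sin 59.178°/1.337 = 0.64231; r = 39.964°.
D_min = 2·59.178° − 4·39.964° + 180° = 138.500°.
Rainbow angle = 180° − D_min = 41.500°.

41.5°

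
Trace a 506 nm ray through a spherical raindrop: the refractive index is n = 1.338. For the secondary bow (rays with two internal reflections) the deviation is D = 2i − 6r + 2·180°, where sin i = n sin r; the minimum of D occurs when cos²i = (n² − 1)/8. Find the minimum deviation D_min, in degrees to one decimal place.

cos²i = (1.79024 − 1)/8 = 0.09878; i = arccos(0.31429) = 71.682°.
sin r = sin 71.682°/1.338 = 0.70951; r = 45.195°.
D_min = 2·71.682° − 6·45.195° + 360° = 232.193°.

232.2°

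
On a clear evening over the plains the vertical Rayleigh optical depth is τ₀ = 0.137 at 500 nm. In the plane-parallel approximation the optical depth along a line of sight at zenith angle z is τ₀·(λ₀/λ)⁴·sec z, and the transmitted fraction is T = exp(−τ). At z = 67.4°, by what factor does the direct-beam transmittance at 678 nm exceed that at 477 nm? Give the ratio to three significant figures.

1.38

Airmass: sec 67.4° = 2.6022.
τ(678 nm) = 0.137 × (500/678)⁴ × 2.6022 = 0.137 × 0.2958 × 2.6022 = 0.1054.
τ(477 nm) = 0.137 × (500/477)⁴ × 2.6022 = 0.137 × 1.2073 × 2.6022 = 0.4304.
T(678)/T(477) = exp(τ_B − τ_A) = exp(0.3249) = 1.3840.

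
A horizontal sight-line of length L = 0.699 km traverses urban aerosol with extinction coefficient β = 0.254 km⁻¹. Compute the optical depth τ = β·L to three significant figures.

0.178

τ = β·L = 0.254 × 0.699 = 0.1775.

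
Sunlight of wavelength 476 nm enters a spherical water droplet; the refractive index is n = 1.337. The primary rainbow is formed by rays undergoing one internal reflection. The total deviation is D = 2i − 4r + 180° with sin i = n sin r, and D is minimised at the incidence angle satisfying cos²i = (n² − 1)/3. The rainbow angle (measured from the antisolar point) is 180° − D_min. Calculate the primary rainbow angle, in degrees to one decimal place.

41.5°

cos²i = (1.78757 − 1)/3 = 0.26252; i = arccos(0.51237) = 59.178°.
sin r = sin 59.178°/1.337 = 0.64231; r = 39.964°.
D_min = 2·59.178° − 4·39.964° + 180° = 138.500°.
Rainbow angle = 180° − D_min = 41.500°.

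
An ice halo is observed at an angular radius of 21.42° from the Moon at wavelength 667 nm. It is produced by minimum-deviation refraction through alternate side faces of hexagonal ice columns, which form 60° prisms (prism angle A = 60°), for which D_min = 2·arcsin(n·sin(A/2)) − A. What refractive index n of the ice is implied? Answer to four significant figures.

Rearranging: n = sin((D_min + A)/2) / sin(A/2).
(D_min + A)/2 = (21.42° + 60°)/2 = 40.710°.
n = sin 40.710° / sin 30° = 0.6522 / 0.5000 = 1.3045.

1.304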